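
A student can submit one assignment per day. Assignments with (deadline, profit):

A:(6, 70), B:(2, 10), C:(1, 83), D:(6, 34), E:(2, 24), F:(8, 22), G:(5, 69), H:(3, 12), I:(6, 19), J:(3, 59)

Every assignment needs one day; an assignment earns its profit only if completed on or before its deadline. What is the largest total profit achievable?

Take jobs in profit order; each goes to the latest open slot no later than its deadline.
Profit order: C=83 A=70 G=69 J=59 D=34 E=24 F=22 I=19 H=12 B=10
Assign: C→slot 1, A→slot 6, G→slot 5, J→slot 3, D→slot 4, E→slot 2, F→slot 8, I skipped, H skipped, B skipped.
Slots: [1:C] [2:E] [3:J] [4:D] [5:G] [6:A] [8:F]
Profit = 83 + 24 + 59 + 34 + 69 + 70 + 22 = 361

361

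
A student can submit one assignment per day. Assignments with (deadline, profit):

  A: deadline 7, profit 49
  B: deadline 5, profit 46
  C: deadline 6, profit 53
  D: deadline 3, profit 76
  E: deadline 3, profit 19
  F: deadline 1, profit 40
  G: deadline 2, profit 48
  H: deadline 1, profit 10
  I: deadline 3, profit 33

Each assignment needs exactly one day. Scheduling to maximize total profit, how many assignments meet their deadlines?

Profit order: D=76 C=53 A=49 G=48 B=46 F=40 I=33 E=19 H=10
Assign: D→slot 3, C→slot 6, A→slot 7, G→slot 2, B→slot 5, F→slot 1, I skipped, E skipped, H skipped.
Slots: [1:F] [2:G] [3:D] [5:B] [6:C] [7:A]
6 of 9 scheduled.

6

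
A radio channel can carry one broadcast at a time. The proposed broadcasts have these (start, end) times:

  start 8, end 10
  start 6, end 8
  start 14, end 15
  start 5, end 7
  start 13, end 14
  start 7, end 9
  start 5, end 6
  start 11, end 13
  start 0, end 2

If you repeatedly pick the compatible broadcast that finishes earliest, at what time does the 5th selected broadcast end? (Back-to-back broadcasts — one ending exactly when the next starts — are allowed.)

Order by finish time; keep every interval that doesn't clash with the previous kept one.
By end time: (0,2), (5,6), (5,7), (6,8), (7,9), (8,10), (11,13), (13,14), (14,15).
Pick (0,2); next start ≥ 2 → (5,6); next start ≥ 6 → (6,8); next start ≥ 8 → (8,10); next start ≥ 10 → (11,13); next start ≥ 13 → (13,14); next start ≥ 14 → (14,15).
Selected: (0,2) (5,6) (6,8) (8,10) (11,13) (13,14) (14,15)

13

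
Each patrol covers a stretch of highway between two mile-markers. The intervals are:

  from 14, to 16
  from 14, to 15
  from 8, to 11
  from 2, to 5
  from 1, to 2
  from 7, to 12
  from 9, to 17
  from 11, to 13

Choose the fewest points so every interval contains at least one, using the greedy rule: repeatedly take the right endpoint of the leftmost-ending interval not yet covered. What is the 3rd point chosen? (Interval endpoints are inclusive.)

15

Sorted: [1,2] [2,5] [8,11] [7,12] [11,13] [14,15] [14,16] [9,17]
{[1,2],[2,5]} hit by 2; {[8,11],[7,12],[11,13]} hit by 11; {[14,15],[14,16],[9,17]} hit by 15.
Points: 2, 11, 15 (3 total).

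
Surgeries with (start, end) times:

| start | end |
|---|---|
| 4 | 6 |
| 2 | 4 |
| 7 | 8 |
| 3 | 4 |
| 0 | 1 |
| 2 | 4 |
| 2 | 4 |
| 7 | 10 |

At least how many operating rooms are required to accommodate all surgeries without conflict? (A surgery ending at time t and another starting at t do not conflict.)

4

starts: [0, 2, 2, 2, 3, 4, 7, 7]
ends:   [1, 4, 4, 4, 4, 6, 8, 10]
s0→1 e1→0 s2→1 s2→2 s2→3 s3→4  — peak 4.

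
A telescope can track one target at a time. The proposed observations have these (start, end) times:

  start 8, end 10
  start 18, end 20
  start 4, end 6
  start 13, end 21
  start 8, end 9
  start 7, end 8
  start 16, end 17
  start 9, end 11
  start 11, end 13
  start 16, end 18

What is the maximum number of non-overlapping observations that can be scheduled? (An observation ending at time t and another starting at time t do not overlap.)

7

Sorted by end: (4,6)  (7,8)  (8,9)  (8,10)  (9,11)  (11,13)  (16,17)  (16,18)  (18,20)  (13,21)
take (4,6); take (7,8); take (8,9); take (9,11); take (11,13); take (16,17); take (18,20); skip (13,21).
Selected 7 observations.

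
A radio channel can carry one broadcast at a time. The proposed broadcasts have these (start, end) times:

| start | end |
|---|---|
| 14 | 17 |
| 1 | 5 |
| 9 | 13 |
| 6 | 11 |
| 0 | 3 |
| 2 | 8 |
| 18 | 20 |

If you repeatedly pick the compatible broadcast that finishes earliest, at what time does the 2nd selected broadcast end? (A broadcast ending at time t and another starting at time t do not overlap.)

11

Greedy by earliest finish: after sorting by end time, pick each interval compatible with the last pick.
By end time: (0,3), (1,5), (2,8), (6,11), (9,13), (14,17), (18,20).
Pick (0,3); next start ≥ 3 → (6,11); next start ≥ 11 → (14,17); next start ≥ 17 → (18,20).
Selected: (0,3) (6,11) (14,17) (18,20)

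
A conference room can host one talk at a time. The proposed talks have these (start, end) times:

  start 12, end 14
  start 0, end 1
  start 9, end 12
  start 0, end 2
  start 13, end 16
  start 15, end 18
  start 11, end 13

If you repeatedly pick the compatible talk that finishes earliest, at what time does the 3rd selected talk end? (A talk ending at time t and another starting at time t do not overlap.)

14

Greedy by earliest finish: after sorting by end time, pick each interval compatible with the last pick.
By end time: (0,1), (0,2), (9,12), (11,13), (12,14), (13,16), (15,18).
Pick (0,1); next start ≥ 1 → (9,12); next start ≥ 12 → (12,14); next start ≥ 14 → (15,18).
Selected: (0,1) (9,12) (12,14) (15,18)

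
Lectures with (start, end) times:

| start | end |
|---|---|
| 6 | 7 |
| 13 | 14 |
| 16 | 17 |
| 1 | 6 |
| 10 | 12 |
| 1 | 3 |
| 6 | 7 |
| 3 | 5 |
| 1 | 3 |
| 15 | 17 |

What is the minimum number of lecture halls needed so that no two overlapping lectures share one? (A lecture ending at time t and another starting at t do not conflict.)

The answer is the maximum number of intervals overlapping at any instant.
Events (time:±→running): 1:+→1 1:+→2 1:+→3 … peak 3.

3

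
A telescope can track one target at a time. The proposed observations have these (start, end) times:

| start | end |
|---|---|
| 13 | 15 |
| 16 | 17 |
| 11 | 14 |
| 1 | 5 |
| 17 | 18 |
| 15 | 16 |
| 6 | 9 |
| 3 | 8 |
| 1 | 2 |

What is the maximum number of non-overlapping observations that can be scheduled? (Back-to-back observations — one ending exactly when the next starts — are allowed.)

Sort by end time and greedily take each interval whose start is ≥ the last chosen end.
Sorted by end: (1,2)  (1,5)  (3,8)  (6,9)  (11,14)  (13,15)  (15,16)  (16,17)  (17,18)
take (1,2); take (3,8); skip (6,9); take (11,14); take (15,16); take (16,17); take (17,18).
Selected 6 observations.

6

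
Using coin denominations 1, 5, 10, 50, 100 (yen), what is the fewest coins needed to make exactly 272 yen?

7

272 − 2×100→72 − 1×50→22 − 2×10→2 − 2×1→0
Total coins = 2 + 1 + 2 + 2 = 7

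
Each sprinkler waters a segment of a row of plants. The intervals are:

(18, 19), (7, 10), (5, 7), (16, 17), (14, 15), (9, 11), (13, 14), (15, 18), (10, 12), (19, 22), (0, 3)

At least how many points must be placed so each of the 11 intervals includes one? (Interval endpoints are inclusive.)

6

By right end: [0,3]  [5,7]  [7,10]  [9,11]  [10,12]  [13,14]  [14,15]  [16,17]  [15,18]  [18,19]  [19,22]
[0,3] uncovered → point at 3; [5,7] uncovered → point at 7; [9,11] uncovered → point at 11; [13,14] uncovered → point at 14; [16,17] uncovered → point at 17; [18,19] uncovered → point at 19.
Points: 3, 7, 11, 14, 17, 19 (6 total).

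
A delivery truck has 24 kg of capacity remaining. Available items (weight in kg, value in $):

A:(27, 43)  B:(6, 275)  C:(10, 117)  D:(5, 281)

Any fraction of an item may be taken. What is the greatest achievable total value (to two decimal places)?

677.78

Sort by value per unit weight and fill in that order.
Ratios (sorted): D 56.20, B 45.83, C 11.70, A 1.59
take D (5 @ 281); take B (6 @ 275); take C (10 @ 117); take 3/27 of A → 4.78. Capacity used 24/24.
Total value = 677.78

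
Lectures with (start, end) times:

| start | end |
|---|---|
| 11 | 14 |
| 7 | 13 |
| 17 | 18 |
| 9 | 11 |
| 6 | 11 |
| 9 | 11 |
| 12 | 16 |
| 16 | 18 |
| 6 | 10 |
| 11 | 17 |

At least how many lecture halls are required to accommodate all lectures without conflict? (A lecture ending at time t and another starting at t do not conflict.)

Events (time:±→running): 6:+→1 6:+→2 7:+→3 9:+→4 9:+→5 … peak 5.

5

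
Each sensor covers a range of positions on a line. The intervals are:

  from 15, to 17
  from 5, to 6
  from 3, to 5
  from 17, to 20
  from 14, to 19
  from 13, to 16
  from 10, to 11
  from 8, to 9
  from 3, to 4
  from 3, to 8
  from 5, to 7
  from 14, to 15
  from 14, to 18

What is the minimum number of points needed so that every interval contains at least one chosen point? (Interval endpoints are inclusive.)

Sorted: [3,4] [3,5] [5,6] [5,7] [3,8] [8,9] [10,11] [14,15] [13,16] [15,17] [14,18] [14,19] [17,20]
{[3,4],[3,5]} hit by 4; {[5,6],[5,7],[3,8]} hit by 6; {[8,9]} hit by 9; {[10,11]} hit by 11; {[14,15],[13,16],[15,17],[14,18],[14,19]} hit by 15; {[17,20]} hit by 20.
Points: 4, 6, 9, 11, 15, 20 (6 total).

6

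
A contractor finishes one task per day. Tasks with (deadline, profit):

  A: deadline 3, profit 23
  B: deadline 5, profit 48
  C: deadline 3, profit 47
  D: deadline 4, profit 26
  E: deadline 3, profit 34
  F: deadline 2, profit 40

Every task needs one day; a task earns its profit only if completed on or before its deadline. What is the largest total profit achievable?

195

Profit order: B=48 C=47 F=40 E=34 D=26 A=23
Assign: B→slot 5, C→slot 3, F→slot 2, E→slot 1, D→slot 4, A skipped.
Slots: [1:E] [2:F] [3:C] [4:D] [5:B]
Profit = 34 + 40 + 47 + 26 + 48 = 195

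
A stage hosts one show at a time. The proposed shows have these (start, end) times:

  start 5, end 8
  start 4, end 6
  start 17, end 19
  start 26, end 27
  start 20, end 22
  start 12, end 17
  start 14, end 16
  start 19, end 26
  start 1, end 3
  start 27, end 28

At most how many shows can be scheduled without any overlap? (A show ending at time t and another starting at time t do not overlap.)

7

Sorted by end: (1,3)  (4,6)  (5,8)  (14,16)  (12,17)  (17,19)  (20,22)  (19,26)  (26,27)  (27,28)
take (1,3); take (4,6); take (14,16); take (17,19); take (20,22); skip (19,26); take (26,27); take (27,28).
Selected 7 shows.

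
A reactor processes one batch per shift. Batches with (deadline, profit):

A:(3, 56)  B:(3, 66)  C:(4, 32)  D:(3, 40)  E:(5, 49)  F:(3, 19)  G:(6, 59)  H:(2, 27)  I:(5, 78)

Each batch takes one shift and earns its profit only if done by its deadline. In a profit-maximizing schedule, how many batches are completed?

Take jobs in profit order; each goes to the latest open slot no later than its deadline.
By profit: I(d5,78), B(d3,66), G(d6,59), A(d3,56), E(d5,49), D(d3,40), C(d4,32), H(d2,27), F(d3,19)
I→slot 5; B→slot 3; G→slot 6; A→slot 2; E→slot 4; D→slot 1; C skipped; H skipped; F skipped.
6 of 9 scheduled.

6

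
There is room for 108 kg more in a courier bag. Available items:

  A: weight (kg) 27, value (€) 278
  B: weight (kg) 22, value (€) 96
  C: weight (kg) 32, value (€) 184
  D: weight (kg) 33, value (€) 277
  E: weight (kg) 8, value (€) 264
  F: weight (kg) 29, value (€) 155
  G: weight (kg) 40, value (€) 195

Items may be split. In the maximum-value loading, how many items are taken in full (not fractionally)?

4

Greedy by value/weight ratio, highest first.
Ratios (sorted): E 33.00, A 10.30, D 8.39, C 5.75, F 5.34, G 4.88, B 4.36
take E (8 @ 264); take A (27 @ 278); take D (33 @ 277); take C (32 @ 184); take 8/29 of F → 42.76. Capacity used 108/108.
4 item(s) taken whole; one partial (take 8/29 of F).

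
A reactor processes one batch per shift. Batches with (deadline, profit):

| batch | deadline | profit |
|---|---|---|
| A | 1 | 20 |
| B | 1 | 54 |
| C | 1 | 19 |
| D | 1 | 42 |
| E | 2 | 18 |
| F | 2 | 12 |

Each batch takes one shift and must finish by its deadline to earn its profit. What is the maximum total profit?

Sort by profit descending; place each in the latest free slot ≤ its deadline.
Profit order: B=54 D=42 A=20 C=19 E=18 F=12
Assign: B→slot 1, D skipped, A skipped, C skipped, E→slot 2, F skipped.
Slots: [1:B] [2:E]
Profit = 54 + 18 = 72

72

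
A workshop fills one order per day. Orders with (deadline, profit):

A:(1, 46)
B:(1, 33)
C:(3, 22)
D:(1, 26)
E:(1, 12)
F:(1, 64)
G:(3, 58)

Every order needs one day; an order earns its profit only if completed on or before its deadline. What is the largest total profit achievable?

144

Profit order: F=64 G=58 A=46 B=33 D=26 C=22 E=12
Assign: F→slot 1, G→slot 3, A skipped, B skipped, D skipped, C→slot 2, E skipped.
Slots: [1:F] [2:C] [3:G]
Profit = 64 + 22 + 58 = 144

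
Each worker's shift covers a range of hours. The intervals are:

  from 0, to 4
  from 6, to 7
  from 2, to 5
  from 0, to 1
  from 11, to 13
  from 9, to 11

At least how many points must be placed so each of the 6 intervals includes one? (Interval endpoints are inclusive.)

Sorted: [0,1] [0,4] [2,5] [6,7] [9,11] [11,13]
{[0,1],[0,4]} hit by 1; {[2,5]} hit by 5; {[6,7]} hit by 7; {[9,11],[11,13]} hit by 11.
Points: 1, 5, 7, 11 (4 total).

4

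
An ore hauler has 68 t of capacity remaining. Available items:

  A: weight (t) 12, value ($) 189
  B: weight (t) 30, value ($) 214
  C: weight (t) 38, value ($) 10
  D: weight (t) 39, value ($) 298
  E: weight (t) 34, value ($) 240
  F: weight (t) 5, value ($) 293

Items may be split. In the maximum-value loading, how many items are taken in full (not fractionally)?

Sort by value per unit weight and fill in that order.
Order: F (293/5=58.60) > A (189/12=15.75) > D (298/39=7.64) > B (214/30=7.13) > E (240/34=7.06) > C (10/38=0.26)
Fill: take F (5 @ 293) → take A (12 @ 189) → take D (39 @ 298) → take 12/30 of B → 85.60; 68/68 used.
3 item(s) taken whole; one partial (take 12/30 of B).

3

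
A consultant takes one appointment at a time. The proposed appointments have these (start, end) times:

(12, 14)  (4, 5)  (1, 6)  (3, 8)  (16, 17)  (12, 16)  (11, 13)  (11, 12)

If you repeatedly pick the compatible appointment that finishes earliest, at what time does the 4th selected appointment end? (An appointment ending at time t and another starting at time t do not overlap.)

17

Order by finish time; keep every interval that doesn't clash with the previous kept one.
Sorted by end: (4,5)  (1,6)  (3,8)  (11,12)  (11,13)  (12,14)  (12,16)  (16,17)
take (4,5); take (11,12); take (12,14); skip (12,16); take (16,17).
Selected: (4,5) (11,12) (12,14) (16,17)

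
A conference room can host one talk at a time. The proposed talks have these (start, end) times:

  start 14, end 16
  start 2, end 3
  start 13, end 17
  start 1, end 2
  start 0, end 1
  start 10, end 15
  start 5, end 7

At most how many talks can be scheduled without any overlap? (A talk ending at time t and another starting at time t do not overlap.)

Sorted by end: (0,1)  (1,2)  (2,3)  (5,7)  (10,15)  (14,16)  (13,17)
take (0,1); take (1,2); take (2,3); take (5,7); take (10,15); skip (13,17).
Selected 5 talks.

5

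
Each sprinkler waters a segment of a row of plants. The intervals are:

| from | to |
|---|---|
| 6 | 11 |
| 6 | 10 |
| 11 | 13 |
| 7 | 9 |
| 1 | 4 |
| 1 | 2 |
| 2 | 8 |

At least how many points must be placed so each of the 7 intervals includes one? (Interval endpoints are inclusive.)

By right end: [1,2]  [1,4]  [2,8]  [7,9]  [6,10]  [6,11]  [11,13]
[1,2] uncovered → point at 2; [7,9] uncovered → point at 9; [11,13] uncovered → point at 13.
Points: 2, 9, 13 (3 total).

3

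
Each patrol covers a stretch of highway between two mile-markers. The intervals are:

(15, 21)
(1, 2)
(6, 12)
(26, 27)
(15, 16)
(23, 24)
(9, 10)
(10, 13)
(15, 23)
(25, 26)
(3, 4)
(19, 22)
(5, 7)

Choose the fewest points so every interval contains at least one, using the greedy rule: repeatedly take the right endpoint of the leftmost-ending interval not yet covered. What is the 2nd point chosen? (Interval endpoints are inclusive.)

By right end: [1,2]  [3,4]  [5,7]  [9,10]  [6,12]  [10,13]  [15,16]  [15,21]  [19,22]  [15,23]  [23,24]  [25,26]  [26,27]
[1,2] uncovered → point at 2; [3,4] uncovered → point at 4; [5,7] uncovered → point at 7; [9,10] uncovered → point at 10; [15,16] uncovered → point at 16; [19,22] uncovered → point at 22; [23,24] uncovered → point at 24; [25,26] uncovered → point at 26.
Points: 2, 4, 7, 10, 16, 22, 24, 26 (8 total).

4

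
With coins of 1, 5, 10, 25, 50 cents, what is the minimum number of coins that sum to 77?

77 = 1×50 + 1×25 + 2×1
Total coins = 1 + 1 + 2 = 4

4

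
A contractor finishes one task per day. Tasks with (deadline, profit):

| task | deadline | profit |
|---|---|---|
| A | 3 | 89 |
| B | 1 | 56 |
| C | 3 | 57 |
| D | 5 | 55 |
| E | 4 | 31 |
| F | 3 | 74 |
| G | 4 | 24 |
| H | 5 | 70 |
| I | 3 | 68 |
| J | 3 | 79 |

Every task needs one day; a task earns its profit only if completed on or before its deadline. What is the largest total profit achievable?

Sort by profit descending; place each in the latest free slot ≤ its deadline.
By profit: A(d3,89), J(d3,79), F(d3,74), H(d5,70), I(d3,68), C(d3,57), B(d1,56), D(d5,55), E(d4,31), G(d4,24)
A→slot 3; J→slot 2; F→slot 1; H→slot 5; I skipped; C skipped; B skipped; D→slot 4; E skipped; G skipped.
Profit = 74 + 79 + 89 + 55 + 70 = 367

367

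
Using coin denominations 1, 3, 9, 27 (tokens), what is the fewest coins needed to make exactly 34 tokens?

Use the largest denomination that fits, subtract, and repeat.
34 − 1×27→7 − 2×3→1 − 1×1→0
Total coins = 1 + 2 + 1 = 4

4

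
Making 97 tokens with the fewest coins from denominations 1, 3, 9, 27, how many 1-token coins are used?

1

Use the largest denomination that fits, subtract, and repeat.
97 = 3×27 + 1×9 + 2×3 + 1×1
Count of 1: 1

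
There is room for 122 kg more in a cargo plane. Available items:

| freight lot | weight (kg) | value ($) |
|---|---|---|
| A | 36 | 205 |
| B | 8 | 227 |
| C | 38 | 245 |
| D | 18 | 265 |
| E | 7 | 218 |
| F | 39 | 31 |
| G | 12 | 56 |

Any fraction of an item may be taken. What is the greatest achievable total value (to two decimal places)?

1218.38

Ratios (sorted): E 31.14, B 28.38, D 14.72, C 6.45, A 5.69, G 4.67, F 0.79
take E (7 @ 218); take B (8 @ 227); take D (18 @ 265); take C (38 @ 245); take A (36 @ 205); take G (12 @ 56); take 3/39 of F → 2.38. Capacity used 122/122.
Total value = 1218.38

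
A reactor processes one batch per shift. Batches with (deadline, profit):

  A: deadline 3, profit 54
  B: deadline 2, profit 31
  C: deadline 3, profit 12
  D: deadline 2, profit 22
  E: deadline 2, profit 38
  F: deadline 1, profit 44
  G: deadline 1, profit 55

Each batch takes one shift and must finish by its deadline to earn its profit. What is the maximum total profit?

147

Take jobs in profit order; each goes to the latest open slot no later than its deadline.
Profit order: G=55 A=54 F=44 E=38 B=31 D=22 C=12
Assign: G→slot 1, A→slot 3, F skipped, E→slot 2, B skipped, D skipped, C skipped.
Slots: [1:G] [2:E] [3:A]
Profit = 55 + 38 + 54 = 147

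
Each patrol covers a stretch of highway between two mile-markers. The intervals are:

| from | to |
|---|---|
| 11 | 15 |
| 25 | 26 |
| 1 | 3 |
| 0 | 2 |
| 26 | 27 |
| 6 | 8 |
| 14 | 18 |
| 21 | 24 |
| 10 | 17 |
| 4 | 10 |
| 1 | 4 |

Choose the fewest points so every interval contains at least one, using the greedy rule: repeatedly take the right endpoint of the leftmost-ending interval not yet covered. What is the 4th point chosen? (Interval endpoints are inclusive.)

24

Sorted: [0,2] [1,3] [1,4] [6,8] [4,10] [11,15] [10,17] [14,18] [21,24] [25,26] [26,27]
{[0,2],[1,3],[1,4]} hit by 2; {[6,8],[4,10]} hit by 8; {[11,15],[10,17],[14,18]} hit by 15; {[21,24]} hit by 24; {[25,26],[26,27]} hit by 26.
Points: 2, 8, 15, 24, 26 (5 total).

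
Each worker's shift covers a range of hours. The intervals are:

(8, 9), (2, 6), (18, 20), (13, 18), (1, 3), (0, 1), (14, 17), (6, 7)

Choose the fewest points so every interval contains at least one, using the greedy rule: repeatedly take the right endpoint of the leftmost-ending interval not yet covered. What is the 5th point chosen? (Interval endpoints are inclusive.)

20

Sorted: [0,1] [1,3] [2,6] [6,7] [8,9] [14,17] [13,18] [18,20]
{[0,1],[1,3]} hit by 1; {[2,6],[6,7]} hit by 6; {[8,9]} hit by 9; {[14,17],[13,18]} hit by 17; {[18,20]} hit by 20.
Points: 1, 6, 9, 17, 20 (5 total).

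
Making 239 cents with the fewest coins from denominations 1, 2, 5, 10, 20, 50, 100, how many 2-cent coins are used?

239 − 2×100→39 − 1×20→19 − 1×10→9 − 1×5→4 − 2×2→0
Count of 2: 2

2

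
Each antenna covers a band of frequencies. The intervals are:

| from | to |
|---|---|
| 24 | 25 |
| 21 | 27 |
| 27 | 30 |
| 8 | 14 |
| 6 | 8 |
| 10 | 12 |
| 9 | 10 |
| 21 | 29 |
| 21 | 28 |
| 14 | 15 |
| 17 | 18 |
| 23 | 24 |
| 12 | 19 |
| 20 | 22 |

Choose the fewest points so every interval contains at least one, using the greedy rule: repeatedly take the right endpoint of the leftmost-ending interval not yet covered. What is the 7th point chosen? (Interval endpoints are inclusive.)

Sort by right endpoint; whenever an interval is uncovered, place a point at its right end.
By right end: [6,8]  [9,10]  [10,12]  [8,14]  [14,15]  [17,18]  [12,19]  [20,22]  [23,24]  [24,25]  [21,27]  [21,28]  [21,29]  [27,30]
[6,8] uncovered → point at 8; [9,10] uncovered → point at 10; [14,15] uncovered → point at 15; [17,18] uncovered → point at 18; [20,22] uncovered → point at 22; [23,24] uncovered → point at 24; [27,30] uncovered → point at 30.
Points: 8, 10, 15, 18, 22, 24, 30 (7 total).

30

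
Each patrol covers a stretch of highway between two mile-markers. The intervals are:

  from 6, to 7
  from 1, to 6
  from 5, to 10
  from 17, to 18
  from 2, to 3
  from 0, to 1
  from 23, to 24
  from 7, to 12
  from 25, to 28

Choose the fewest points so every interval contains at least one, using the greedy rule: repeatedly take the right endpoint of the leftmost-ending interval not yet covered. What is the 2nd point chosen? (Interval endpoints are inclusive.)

Sort by right endpoint; whenever an interval is uncovered, place a point at its right end.
Sorted: [0,1] [2,3] [1,6] [6,7] [5,10] [7,12] [17,18] [23,24] [25,28]
{[0,1]} hit by 1; {[2,3],[1,6]} hit by 3; {[6,7],[5,10],[7,12]} hit by 7; {[17,18]} hit by 18; {[23,24]} hit by 24; {[25,28]} hit by 28.
Points: 1, 3, 7, 18, 24, 28 (6 total).

3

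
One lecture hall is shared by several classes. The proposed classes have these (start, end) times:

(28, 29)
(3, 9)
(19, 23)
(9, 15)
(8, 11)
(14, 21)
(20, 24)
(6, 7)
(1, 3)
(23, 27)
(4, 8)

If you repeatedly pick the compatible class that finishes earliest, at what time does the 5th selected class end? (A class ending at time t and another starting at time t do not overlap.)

Order by finish time; keep every interval that doesn't clash with the previous kept one.
By end time: (1,3), (6,7), (4,8), (3,9), (8,11), (9,15), (14,21), (19,23), (20,24), (23,27), (28,29).
Pick (1,3); next start ≥ 3 → (6,7); next start ≥ 7 → (8,11); next start ≥ 11 → (14,21); next start ≥ 21 → (23,27); next start ≥ 27 → (28,29).
Selected: (1,3) (6,7) (8,11) (14,21) (23,27) (28,29)

27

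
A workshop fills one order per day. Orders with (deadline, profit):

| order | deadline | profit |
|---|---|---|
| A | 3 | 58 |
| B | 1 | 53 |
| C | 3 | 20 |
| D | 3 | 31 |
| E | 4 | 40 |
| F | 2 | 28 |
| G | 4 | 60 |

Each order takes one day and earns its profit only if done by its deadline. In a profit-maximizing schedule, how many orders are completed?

Sort by profit descending; place each in the latest free slot ≤ its deadline.
By profit: G(d4,60), A(d3,58), B(d1,53), E(d4,40), D(d3,31), F(d2,28), C(d3,20)
G→slot 4; A→slot 3; B→slot 1; E→slot 2; D skipped; F skipped; C skipped.
4 of 7 scheduled.

4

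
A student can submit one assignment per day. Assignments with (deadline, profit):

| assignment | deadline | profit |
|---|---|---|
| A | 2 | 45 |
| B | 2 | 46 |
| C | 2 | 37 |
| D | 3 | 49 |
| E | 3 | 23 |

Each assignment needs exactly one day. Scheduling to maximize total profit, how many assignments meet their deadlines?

Take jobs in profit order; each goes to the latest open slot no later than its deadline.
Profit order: D=49 B=46 A=45 C=37 E=23
Assign: D→slot 3, B→slot 2, A→slot 1, C skipped, E skipped.
Slots: [1:A] [2:B] [3:D]
3 of 5 scheduled.

3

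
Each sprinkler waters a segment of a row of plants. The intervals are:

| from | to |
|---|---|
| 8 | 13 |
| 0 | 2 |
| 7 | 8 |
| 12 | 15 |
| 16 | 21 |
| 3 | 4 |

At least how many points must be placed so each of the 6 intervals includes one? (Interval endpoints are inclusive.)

Sort by right endpoint; whenever an interval is uncovered, place a point at its right end.
By right end: [0,2]  [3,4]  [7,8]  [8,13]  [12,15]  [16,21]
[0,2] uncovered → point at 2; [3,4] uncovered → point at 4; [7,8] uncovered → point at 8; [12,15] uncovered → point at 15; [16,21] uncovered → point at 21.
Points: 2, 4, 8, 15, 21 (5 total).

5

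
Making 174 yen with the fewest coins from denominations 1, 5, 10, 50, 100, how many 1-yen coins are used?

Use the largest denomination that fits, subtract, and repeat.
174 = 1×100 + 1×50 + 2×10 + 4×1
Count of 1: 4

4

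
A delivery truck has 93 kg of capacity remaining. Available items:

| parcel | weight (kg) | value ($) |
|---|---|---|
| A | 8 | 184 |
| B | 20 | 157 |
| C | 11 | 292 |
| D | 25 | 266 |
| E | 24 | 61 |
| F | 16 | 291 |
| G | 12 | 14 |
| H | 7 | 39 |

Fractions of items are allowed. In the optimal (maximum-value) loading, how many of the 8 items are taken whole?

Ratios (sorted): C 26.55, A 23.00, F 18.19, D 10.64, B 7.85, H 5.57, E 2.54, G 1.17
take C (11 @ 292); take A (8 @ 184); take F (16 @ 291); take D (25 @ 266); take B (20 @ 157); take H (7 @ 39); take 6/24 of E → 15.25. Capacity used 93/93.
6 item(s) taken whole; one partial (take 6/24 of E).

6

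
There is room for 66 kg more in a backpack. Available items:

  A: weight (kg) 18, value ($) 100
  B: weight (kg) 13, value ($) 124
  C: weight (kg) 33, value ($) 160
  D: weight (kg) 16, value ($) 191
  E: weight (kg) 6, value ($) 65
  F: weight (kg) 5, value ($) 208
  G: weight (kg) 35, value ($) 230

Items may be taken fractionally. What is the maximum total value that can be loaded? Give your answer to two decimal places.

758.86

Order: F (208/5=41.60) > D (191/16=11.94) > E (65/6=10.83) > B (124/13=9.54) > G (230/35=6.57) > A (100/18=5.56) > C (160/33=4.85)
Fill: take F (5 @ 208) → take D (16 @ 191) → take E (6 @ 65) → take B (13 @ 124) → take 26/35 of G → 170.86; 66/66 used.
Total value = 758.86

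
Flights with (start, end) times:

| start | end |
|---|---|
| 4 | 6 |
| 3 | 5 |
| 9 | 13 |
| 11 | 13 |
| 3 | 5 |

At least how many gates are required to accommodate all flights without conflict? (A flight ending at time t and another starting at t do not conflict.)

starts: [3, 3, 4, 9, 11]
ends:   [5, 5, 6, 13, 13]
s3→1 s3→2 s4→3  — peak 3.

3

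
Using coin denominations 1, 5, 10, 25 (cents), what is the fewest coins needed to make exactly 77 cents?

77 = 3×25 + 2×1
Total coins = 3 + 2 = 5

5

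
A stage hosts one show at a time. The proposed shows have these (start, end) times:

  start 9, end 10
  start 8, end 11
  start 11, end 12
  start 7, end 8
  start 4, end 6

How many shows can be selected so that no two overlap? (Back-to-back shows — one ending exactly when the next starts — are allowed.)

4

Sort by end time and greedily take each interval whose start is ≥ the last chosen end.
By end time: (4,6), (7,8), (9,10), (8,11), (11,12).
Pick (4,6); next start ≥ 6 → (7,8); next start ≥ 8 → (9,10); next start ≥ 10 → (11,12).
Selected 4 shows.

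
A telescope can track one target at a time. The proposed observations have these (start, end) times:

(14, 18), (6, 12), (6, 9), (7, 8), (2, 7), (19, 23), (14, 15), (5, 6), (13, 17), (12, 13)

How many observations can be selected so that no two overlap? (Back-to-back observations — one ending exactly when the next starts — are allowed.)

Greedy by earliest finish: after sorting by end time, pick each interval compatible with the last pick.
By end time: (5,6), (2,7), (7,8), (6,9), (6,12), (12,13), (14,15), (13,17), (14,18), (19,23).
Pick (5,6); next start ≥ 6 → (7,8); next start ≥ 8 → (12,13); next start ≥ 13 → (14,15); next start ≥ 15 → (19,23).
Selected 5 observations.

5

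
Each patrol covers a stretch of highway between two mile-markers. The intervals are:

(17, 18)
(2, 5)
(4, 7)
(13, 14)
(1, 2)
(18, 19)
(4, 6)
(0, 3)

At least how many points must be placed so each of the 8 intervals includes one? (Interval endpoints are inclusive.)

4

By right end: [1,2]  [0,3]  [2,5]  [4,6]  [4,7]  [13,14]  [17,18]  [18,19]
[1,2] uncovered → point at 2; [4,6] uncovered → point at 6; [13,14] uncovered → point at 14; [17,18] uncovered → point at 18.
Points: 2, 6, 14, 18 (4 total).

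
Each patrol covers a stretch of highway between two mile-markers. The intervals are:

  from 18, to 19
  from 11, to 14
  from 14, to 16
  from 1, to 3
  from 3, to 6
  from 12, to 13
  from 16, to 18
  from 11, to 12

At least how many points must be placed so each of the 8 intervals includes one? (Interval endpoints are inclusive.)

4

Process intervals by earliest right end; each time one isn't hit yet, stab at its right endpoint.
By right end: [1,3]  [3,6]  [11,12]  [12,13]  [11,14]  [14,16]  [16,18]  [18,19]
[1,3] uncovered → point at 3; [11,12] uncovered → point at 12; [14,16] uncovered → point at 16; [18,19] uncovered → point at 19.
Points: 3, 12, 16, 19 (4 total).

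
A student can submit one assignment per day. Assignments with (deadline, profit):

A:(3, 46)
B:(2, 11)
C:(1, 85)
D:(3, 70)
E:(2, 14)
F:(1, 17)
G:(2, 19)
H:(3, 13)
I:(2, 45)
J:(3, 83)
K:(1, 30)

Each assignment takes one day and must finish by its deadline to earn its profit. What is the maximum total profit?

238

Take jobs in profit order; each goes to the latest open slot no later than its deadline.
By profit: C(d1,85), J(d3,83), D(d3,70), A(d3,46), I(d2,45), K(d1,30), G(d2,19), F(d1,17), E(d2,14), H(d3,13), B(d2,11)
C→slot 1; J→slot 3; D→slot 2; A skipped; I skipped; K skipped; G skipped; F skipped; E skipped; H skipped; B skipped.
Profit = 85 + 70 + 83 = 238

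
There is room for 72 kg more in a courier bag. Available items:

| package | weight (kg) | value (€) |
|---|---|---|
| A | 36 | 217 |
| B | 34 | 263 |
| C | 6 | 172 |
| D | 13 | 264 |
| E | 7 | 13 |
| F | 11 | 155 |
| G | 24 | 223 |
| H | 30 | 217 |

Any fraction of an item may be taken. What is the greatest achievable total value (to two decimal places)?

Greedy by value/weight ratio, highest first.
Order: C (172/6=28.67) > D (264/13=20.31) > F (155/11=14.09) > G (223/24=9.29) > B (263/34=7.74) > H (217/30=7.23) > A (217/36=6.03) > E (13/7=1.86)
Fill: take C (6 @ 172) → take D (13 @ 264) → take F (11 @ 155) → take G (24 @ 223) → take 18/34 of B → 139.24; 72/72 used.
Total value = 953.24

953.24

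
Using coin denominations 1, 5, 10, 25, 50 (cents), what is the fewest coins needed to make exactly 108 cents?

6

108 − 2×50→8 − 1×5→3 − 3×1→0
Total coins = 2 + 1 + 3 = 6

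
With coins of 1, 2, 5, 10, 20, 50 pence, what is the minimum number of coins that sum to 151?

4

Greedy: take as many of the largest coin as possible, then repeat with the remainder.
151 = 3×50 + 1×1
Total coins = 3 + 1 = 4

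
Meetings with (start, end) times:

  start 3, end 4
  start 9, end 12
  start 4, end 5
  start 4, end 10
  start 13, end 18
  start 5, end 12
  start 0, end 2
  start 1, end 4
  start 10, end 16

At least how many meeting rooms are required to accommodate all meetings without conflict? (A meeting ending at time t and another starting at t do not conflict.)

3

The answer is the maximum number of intervals overlapping at any instant.
starts: [0, 1, 3, 4, 4, 5, 9, 10, 13]
ends:   [2, 4, 4, 5, 10, 12, 12, 16, 18]
s0→1 s1→2 e2→1 s3→2 e4→1 e4→0 s4→1 s4→2 e5→1 s5→2 s9→3  — peak 3.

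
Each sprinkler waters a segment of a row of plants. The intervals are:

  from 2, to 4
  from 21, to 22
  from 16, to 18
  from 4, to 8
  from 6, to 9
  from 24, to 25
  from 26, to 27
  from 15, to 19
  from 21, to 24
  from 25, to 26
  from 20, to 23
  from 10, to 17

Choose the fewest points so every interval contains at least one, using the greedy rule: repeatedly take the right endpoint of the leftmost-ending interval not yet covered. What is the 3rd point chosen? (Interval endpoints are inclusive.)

Sorted: [2,4] [4,8] [6,9] [10,17] [16,18] [15,19] [21,22] [20,23] [21,24] [24,25] [25,26] [26,27]
{[2,4],[4,8]} hit by 4; {[6,9]} hit by 9; {[10,17],[16,18],[15,19]} hit by 17; {[21,22],[20,23],[21,24]} hit by 22; {[24,25],[25,26]} hit by 25; {[26,27]} hit by 27.
Points: 4, 9, 17, 22, 25, 27 (6 total).

17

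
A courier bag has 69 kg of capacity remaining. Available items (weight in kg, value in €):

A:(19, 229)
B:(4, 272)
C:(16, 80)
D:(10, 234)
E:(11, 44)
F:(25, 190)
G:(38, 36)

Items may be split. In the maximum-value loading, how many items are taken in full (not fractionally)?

Ratios (sorted): B 68.00, D 23.40, A 12.05, F 7.60, C 5.00, E 4.00, G 0.95
take B (4 @ 272); take D (10 @ 234); take A (19 @ 229); take F (25 @ 190); take 11/16 of C → 55.00. Capacity used 69/69.
4 item(s) taken whole; one partial (take 11/16 of C).

4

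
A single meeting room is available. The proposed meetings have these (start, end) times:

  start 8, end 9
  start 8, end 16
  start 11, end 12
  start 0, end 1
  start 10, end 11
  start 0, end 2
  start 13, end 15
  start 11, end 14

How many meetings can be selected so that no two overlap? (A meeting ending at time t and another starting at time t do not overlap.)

Sort by end time and greedily take each interval whose start is ≥ the last chosen end.
Sorted by end: (0,1)  (0,2)  (8,9)  (10,11)  (11,12)  (11,14)  (13,15)  (8,16)
take (0,1); take (8,9); take (10,11); take (11,12); take (13,15).
Selected 5 meetings.

5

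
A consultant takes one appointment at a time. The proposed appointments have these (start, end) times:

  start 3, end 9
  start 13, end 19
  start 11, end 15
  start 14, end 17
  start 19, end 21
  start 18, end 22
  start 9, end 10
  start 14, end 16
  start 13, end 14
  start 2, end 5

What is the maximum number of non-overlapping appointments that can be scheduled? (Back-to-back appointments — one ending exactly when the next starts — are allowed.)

Sorted by end: (2,5)  (3,9)  (9,10)  (13,14)  (11,15)  (14,16)  (14,17)  (13,19)  (19,21)  (18,22)
take (2,5); skip (3,9); take (9,10); take (13,14); skip (11,15); take (14,16); take (19,21).
Selected 5 appointments.

5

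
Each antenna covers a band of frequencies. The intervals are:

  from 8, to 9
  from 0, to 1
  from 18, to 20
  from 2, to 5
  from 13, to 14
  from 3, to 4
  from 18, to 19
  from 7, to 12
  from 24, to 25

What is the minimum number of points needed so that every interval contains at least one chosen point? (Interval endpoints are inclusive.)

6

Sort by right endpoint; whenever an interval is uncovered, place a point at its right end.
Sorted: [0,1] [3,4] [2,5] [8,9] [7,12] [13,14] [18,19] [18,20] [24,25]
{[0,1]} hit by 1; {[3,4],[2,5]} hit by 4; {[8,9],[7,12]} hit by 9; {[13,14]} hit by 14; {[18,19],[18,20]} hit by 19; {[24,25]} hit by 25.
Points: 1, 4, 9, 14, 19, 25 (6 total).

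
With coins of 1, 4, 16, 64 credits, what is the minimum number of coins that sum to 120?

6

Use the largest denomination that fits, subtract, and repeat.
120 − 1×64→56 − 3×16→8 − 2×4→0
Total coins = 1 + 3 + 2 = 6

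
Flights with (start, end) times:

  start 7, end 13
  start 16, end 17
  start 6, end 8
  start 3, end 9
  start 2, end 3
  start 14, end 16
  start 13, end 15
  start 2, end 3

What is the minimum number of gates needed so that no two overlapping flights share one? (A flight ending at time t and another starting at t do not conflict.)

Events (time:±→running): 2:+→1 2:+→2 3:-→1 3:-→0 3:+→1 6:+→2 7:+→3 … peak 3.

3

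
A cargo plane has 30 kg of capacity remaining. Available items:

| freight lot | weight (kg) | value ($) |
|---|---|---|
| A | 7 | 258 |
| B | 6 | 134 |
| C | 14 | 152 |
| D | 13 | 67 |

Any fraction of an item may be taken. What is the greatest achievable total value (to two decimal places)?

Ratios (sorted): A 36.86, B 22.33, C 10.86, D 5.15
take A (7 @ 258); take B (6 @ 134); take C (14 @ 152); take 3/13 of D → 15.46. Capacity used 30/30.
Total value = 559.46

559.46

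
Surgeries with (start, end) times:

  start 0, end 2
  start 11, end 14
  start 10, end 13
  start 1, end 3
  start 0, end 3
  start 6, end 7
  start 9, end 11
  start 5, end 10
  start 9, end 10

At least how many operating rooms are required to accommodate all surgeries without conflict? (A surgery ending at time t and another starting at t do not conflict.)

Events (time:±→running): 0:+→1 0:+→2 1:+→3 … peak 3.

3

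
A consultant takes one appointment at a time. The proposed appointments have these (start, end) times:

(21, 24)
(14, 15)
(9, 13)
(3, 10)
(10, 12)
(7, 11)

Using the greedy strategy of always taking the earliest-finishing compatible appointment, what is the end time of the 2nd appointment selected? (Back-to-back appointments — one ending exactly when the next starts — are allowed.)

12

Sort by end time and greedily take each interval whose start is ≥ the last chosen end.
By end time: (3,10), (7,11), (10,12), (9,13), (14,15), (21,24).
Pick (3,10); next start ≥ 10 → (10,12); next start ≥ 12 → (14,15); next start ≥ 15 → (21,24).
Selected: (3,10) (10,12) (14,15) (21,24)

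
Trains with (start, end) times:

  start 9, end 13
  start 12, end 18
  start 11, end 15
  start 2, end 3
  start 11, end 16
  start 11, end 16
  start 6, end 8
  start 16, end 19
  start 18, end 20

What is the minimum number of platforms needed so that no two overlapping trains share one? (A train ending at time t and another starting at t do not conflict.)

The answer is the maximum number of intervals overlapping at any instant.
starts: [2, 6, 9, 11, 11, 11, 12, 16, 18]
ends:   [3, 8, 13, 15, 16, 16, 18, 19, 20]
s2→1 e3→0 s6→1 e8→0 s9→1 s11→2 s11→3 s11→4 s12→5  — peak 5.

5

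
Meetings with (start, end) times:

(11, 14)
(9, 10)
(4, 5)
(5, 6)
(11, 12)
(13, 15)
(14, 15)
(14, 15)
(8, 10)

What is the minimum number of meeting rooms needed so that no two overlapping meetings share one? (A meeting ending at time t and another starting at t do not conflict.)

3

Count concurrent intervals with a sweep; the peak is the room count.
starts: [4, 5, 8, 9, 11, 11, 13, 14, 14]
ends:   [5, 6, 10, 10, 12, 14, 15, 15, 15]
s4→1 e5→0 s5→1 e6→0 s8→1 s9→2 e10→1 e10→0 s11→1 s11→2 e12→1 s13→2 e14→1 s14→2 s14→3  — peak 3.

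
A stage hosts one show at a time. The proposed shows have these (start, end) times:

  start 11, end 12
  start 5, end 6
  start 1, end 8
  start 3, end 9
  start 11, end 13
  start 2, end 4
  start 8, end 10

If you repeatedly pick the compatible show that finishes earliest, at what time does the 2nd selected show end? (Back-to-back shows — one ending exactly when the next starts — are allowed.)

By end time: (2,4), (5,6), (1,8), (3,9), (8,10), (11,12), (11,13).
Pick (2,4); next start ≥ 4 → (5,6); next start ≥ 6 → (8,10); next start ≥ 10 → (11,12).
Selected: (2,4) (5,6) (8,10) (11,12)

6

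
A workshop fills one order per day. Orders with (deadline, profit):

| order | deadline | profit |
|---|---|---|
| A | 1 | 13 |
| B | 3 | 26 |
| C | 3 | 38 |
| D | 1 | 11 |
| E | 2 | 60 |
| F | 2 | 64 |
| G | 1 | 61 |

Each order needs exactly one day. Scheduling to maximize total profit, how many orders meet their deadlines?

Sort by profit descending; place each in the latest free slot ≤ its deadline.
Profit order: F=64 G=61 E=60 C=38 B=26 A=13 D=11
Assign: F→slot 2, G→slot 1, E skipped, C→slot 3, B skipped, A skipped, D skipped.
Slots: [1:G] [2:F] [3:C]
3 of 7 scheduled.

3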